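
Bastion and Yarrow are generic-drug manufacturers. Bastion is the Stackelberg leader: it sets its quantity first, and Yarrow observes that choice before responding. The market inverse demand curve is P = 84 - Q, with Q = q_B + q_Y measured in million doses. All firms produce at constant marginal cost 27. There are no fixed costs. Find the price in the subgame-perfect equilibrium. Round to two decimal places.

Solve by backward induction. Given q_B, the follower Yarrow maximises π_Y = (84 - q_B - q_Y)q_Y - 27q_Y.
Follower FOC: 57 - q_B - 2q_Y = 0, so q_Y(q_B) = (57 - q_B)/2.
The leader anticipates this reaction. Substituting into P = 84 - Q gives P = 111/2 - (1/2)q_B, so π_B = (111/2 - (1/2)q_B)q_B - 27q_B.
The leader's first-order condition 57/2 - q_B = 0 yields q_B = 57/2.
Then q_Y = (57 - 57/2)/2 = 57/4.
Total output Q = 171/4, so price P = 84 - 171/4 = 165/4.

41.25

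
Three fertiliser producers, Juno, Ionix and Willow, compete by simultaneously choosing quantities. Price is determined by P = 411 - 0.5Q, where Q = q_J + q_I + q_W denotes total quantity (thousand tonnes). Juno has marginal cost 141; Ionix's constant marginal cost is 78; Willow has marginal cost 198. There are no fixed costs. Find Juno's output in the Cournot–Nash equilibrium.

Juno's profit: π_J = (411 - 0.5Q)q_J - (141q_J). Setting ∂π_J/∂q_J = 0: 270 - q_J - (1/2)(q_I + q_W) = 0.
Ionix's first-order condition: 333 - q_I - (1/2)(q_J + q_W) = 0.
Willow's first-order condition: 213 - q_W - (1/2)(q_J + q_I) = 0.
Summing all 3 equations gives 816 − 2Q = 0, hence Q = 408.
Back-substituting: q_J = (270 − 204)/(1/2) = 132, q_I = (333 − 204)/(1/2) = 258, q_W = (213 − 204)/(1/2) = 18.

132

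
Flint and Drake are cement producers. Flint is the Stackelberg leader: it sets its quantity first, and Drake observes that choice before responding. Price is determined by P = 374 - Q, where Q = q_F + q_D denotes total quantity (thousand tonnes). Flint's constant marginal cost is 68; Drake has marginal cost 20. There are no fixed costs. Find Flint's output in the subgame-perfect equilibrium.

129

The follower Drake best-responds to any q_F: π_D = (374 - Q)q_D - 20q_D.
Follower FOC: 354 - q_F - 2q_D = 0, so q_D(q_F) = (354 - q_F)/2.
The leader anticipates this reaction. Substituting into P = 374 - Q gives P = 197 - (1/2)q_F, so π_F = (197 - (1/2)q_F)q_F - 68q_F.
Maximising: ∂π_F/∂q_F = 129 - q_F = 0, giving q_F = 129.
Then q_D = (354 - 129)/2 = 225/2.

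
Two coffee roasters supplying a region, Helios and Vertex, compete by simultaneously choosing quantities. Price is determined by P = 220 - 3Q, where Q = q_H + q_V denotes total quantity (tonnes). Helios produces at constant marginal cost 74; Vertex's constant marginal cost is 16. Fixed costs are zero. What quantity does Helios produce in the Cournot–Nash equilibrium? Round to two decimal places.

9.78

Helios's profit: π_H = (220 - 3Q)q_H - (74q_H). Setting ∂π_H/∂q_H = 0: 146 - 6q_H - 3(q_V) = 0.
Vertex's profit: π_V = (220 - 3Q)q_V - (16q_V). Setting ∂π_V/∂q_V = 0: 204 - 6q_V - 3(q_H) = 0.
So q_H = (146 - 3q_V)/6 and q_V = (204 - 3q_H)/6.
Solving the pair: q_H = 88/9, q_V = 262/9.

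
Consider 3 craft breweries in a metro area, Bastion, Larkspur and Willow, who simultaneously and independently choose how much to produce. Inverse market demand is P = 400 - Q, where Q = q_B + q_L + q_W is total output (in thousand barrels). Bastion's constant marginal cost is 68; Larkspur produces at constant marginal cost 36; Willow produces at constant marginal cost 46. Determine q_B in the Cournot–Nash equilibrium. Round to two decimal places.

69.50

Bastion's profit: π_B = (400 - Q)q_B - (68q_B). Setting ∂π_B/∂q_B = 0: 332 - 2q_B - (q_L + q_W) = 0.
Larkspur's profit: π_L = (400 - Q)q_L - (36q_L). Setting ∂π_L/∂q_L = 0: 364 - 2q_L - (q_B + q_W) = 0.
Willow's first-order condition: 354 - 2q_W - (q_B + q_L) = 0.
Adding the 3 first-order conditions: 1050 − 4Q = 0, so Q = 525/2.
Back-substituting: q_B = (332 − 525/2) = 139/2, q_L = (364 − 525/2) = 203/2, q_W = (354 − 525/2) = 183/2.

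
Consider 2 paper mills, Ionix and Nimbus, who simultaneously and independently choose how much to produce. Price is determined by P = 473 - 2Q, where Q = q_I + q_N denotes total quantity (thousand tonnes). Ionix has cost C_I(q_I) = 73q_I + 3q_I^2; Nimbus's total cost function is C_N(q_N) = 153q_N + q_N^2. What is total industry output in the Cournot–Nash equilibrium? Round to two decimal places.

74.29

Ionix's profit: π_I = (473 - 2Q)q_I - (73q_I + 3q_I²). Setting ∂π_I/∂q_I = 0: 400 - 10q_I - 2(q_N) = 0.
Nimbus's first-order condition: 320 - 6q_N - 2(q_I) = 0.
So q_I = (400 - 2q_N)/10 and q_N = (320 - 2q_I)/6.
Substituting one into the other gives q_I = 220/7 and q_N = 300/7.
Total output Q = 220/7 + 300/7 = 520/7.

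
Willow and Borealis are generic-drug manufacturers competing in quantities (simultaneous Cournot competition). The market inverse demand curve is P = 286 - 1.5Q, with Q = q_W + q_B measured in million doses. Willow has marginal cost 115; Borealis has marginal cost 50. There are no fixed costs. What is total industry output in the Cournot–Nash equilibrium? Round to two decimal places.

90.44

Willow's profit: π_W = (286 - 1.5Q)q_W - (115q_W). Setting ∂π_W/∂q_W = 0: 171 - 3q_W - (3/2)(q_B) = 0.
Borealis's profit: π_B = (286 - 1.5Q)q_B - (50q_B). Setting ∂π_B/∂q_B = 0: 236 - 3q_B - (3/2)(q_W) = 0.
So q_W = (171 - (3/2)q_B)/3 and q_B = (236 - (3/2)q_W)/3.
Substituting one into the other gives q_W = 212/9 and q_B = 602/9.
Total output Q = 212/9 + 602/9 = 814/9.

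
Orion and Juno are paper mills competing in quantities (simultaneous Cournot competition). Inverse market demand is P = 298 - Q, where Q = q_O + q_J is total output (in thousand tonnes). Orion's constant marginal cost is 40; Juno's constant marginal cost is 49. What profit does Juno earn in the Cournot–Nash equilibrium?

6400

Orion's profit: π_O = (298 - Q)q_O - (40q_O). Setting ∂π_O/∂q_O = 0: 258 - 2q_O - (q_J) = 0.
Juno's profit: π_J = (298 - Q)q_J - (49q_J). Setting ∂π_J/∂q_J = 0: 249 - 2q_J - (q_O) = 0.
Best responses: q_O = (258 - q_J)/2, q_J = (249 - q_O)/2.
Substituting one into the other gives q_O = 89 and q_J = 80.
Price P = 298 - 169 = 129.
Juno's profit: (129 - 49)·80 = 6400.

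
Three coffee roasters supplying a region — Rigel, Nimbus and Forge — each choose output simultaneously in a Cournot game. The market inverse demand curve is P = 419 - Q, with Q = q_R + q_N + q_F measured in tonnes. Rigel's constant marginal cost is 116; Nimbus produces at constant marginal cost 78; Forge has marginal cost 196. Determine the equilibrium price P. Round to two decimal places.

Rigel's profit: π_R = (419 - Q)q_R - (116q_R). Setting ∂π_R/∂q_R = 0: 303 - 2q_R - (q_N + q_F) = 0.
Nimbus's profit: π_N = (419 - Q)q_N - (78q_N). Setting ∂π_N/∂q_N = 0: 341 - 2q_N - (q_R + q_F) = 0.
Forge's first-order condition: 223 - 2q_F - (q_R + q_N) = 0.
Adding the 3 conditions: 867 − 2Q − 2Q = 0, i.e. Q = 867/4.
Back-substituting: q_R = (303 − 867/4) = 345/4, q_N = (341 − 867/4) = 497/4, q_F = (223 − 867/4) = 25/4.
Total output Q = 867/4, so price P = 419 - 867/4 = 809/4.

202.25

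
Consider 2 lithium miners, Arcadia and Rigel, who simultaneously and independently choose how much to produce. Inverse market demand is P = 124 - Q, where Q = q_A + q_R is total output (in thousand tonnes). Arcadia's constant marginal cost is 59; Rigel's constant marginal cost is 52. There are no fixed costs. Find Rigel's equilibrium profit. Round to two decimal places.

693.44

Arcadia's profit: π_A = (124 - Q)q_A - (59q_A). Setting ∂π_A/∂q_A = 0: 65 - 2q_A - (q_R) = 0.
Rigel's first-order condition: 72 - 2q_R - (q_A) = 0.
So q_A = (65 - q_R)/2 and q_R = (72 - q_A)/2.
Solving the pair: q_A = 58/3, q_R = 79/3.
Price P = 124 - 137/3 = 235/3.
Rigel's profit: (235/3 - 52)·(79/3) = 693.4444.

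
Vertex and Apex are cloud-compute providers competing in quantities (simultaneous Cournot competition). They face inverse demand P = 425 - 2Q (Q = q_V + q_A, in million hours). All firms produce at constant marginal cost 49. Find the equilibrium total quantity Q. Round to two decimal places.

Each firm earns π_i = (425 - 2Q)q_i - 49q_i.
First-order condition (treating rivals' output as given): 376 - 4q_i - 2q_j = 0.
By symmetry each firm produces the same amount; substituting q_j = q_i yields q_i = 376/6 = 188/3.
Total output Q = 188/3 + 188/3 = 376/3.

125.33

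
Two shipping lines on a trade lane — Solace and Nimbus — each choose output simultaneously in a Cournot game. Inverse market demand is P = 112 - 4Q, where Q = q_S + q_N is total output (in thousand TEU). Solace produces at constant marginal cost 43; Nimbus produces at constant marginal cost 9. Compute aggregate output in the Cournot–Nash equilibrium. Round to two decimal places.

Solace's profit: π_S = (112 - 4Q)q_S - (43q_S). Setting ∂π_S/∂q_S = 0: 69 - 8q_S - 4(q_N) = 0.
Nimbus's profit: π_N = (112 - 4Q)q_N - (9q_N). Setting ∂π_N/∂q_N = 0: 103 - 8q_N - 4(q_S) = 0.
So q_S = (69 - 4q_N)/8 and q_N = (103 - 4q_S)/8.
Substituting one into the other gives q_S = 35/12 and q_N = 137/12.
Total output Q = 35/12 + 137/12 = 43/3.

14.33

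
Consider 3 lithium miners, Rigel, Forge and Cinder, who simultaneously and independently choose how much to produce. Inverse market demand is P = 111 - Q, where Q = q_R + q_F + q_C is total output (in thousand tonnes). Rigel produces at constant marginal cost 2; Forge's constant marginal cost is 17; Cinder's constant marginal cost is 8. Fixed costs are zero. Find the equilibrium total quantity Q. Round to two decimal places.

76.50

Rigel's profit: π_R = (111 - Q)q_R - (2q_R). Setting ∂π_R/∂q_R = 0: 109 - 2q_R - (q_F + q_C) = 0.
Forge's first-order condition: 94 - 2q_F - (q_R + q_C) = 0.
Cinder's profit: π_C = (111 - Q)q_C - (8q_C). Setting ∂π_C/∂q_C = 0: 103 - 2q_C - (q_R + q_F) = 0.
Adding the 3 first-order conditions: 306 − 4Q = 0, so Q = 153/2.
Back-substituting: q_R = (109 − 153/2) = 65/2, q_F = (94 − 153/2) = 35/2, q_C = (103 − 153/2) = 53/2.
Total output Q = 65/2 + 35/2 + 53/2 = 153/2.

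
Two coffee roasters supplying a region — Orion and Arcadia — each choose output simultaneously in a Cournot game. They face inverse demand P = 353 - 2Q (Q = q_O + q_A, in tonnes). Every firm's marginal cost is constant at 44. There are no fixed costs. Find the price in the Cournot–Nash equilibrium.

Each firm earns π_i = (353 - 2Q)q_i - 44q_i.
Setting ∂π_i/∂q_i = 0 with rivals' quantities fixed: 309 - 4q_i - 2q_j = 0.
With identical firms every q_j equals q_i, so q_j = q_i and 309 = 6q_i, giving q_i = 103/2.
Total output Q = 103, so price P = 353 - 2·103 = 147.

147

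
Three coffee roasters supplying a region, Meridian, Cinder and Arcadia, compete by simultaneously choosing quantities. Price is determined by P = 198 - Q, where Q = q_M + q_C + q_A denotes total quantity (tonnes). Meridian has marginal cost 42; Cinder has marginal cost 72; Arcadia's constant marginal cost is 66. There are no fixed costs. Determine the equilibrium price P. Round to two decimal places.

94.50

Meridian's profit: π_M = (198 - Q)q_M - (42q_M). Setting ∂π_M/∂q_M = 0: 156 - 2q_M - (q_C + q_A) = 0.
Cinder's profit: π_C = (198 - Q)q_C - (72q_C). Setting ∂π_C/∂q_C = 0: 126 - 2q_C - (q_M + q_A) = 0.
Arcadia's first-order condition: 132 - 2q_A - (q_M + q_C) = 0.
Adding the 3 first-order conditions: 414 − 4Q = 0, so Q = 207/2.
Back-substituting: q_M = (156 − 207/2) = 105/2, q_C = (126 − 207/2) = 45/2, q_A = (132 − 207/2) = 57/2.
Total output Q = 207/2, so price P = 198 - 207/2 = 189/2.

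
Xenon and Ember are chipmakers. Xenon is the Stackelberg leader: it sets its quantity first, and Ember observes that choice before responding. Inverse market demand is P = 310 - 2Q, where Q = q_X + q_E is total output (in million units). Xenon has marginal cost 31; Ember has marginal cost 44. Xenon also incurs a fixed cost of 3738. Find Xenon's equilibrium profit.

Solve by backward induction. Given q_X, the follower Ember maximises π_E = (310 - 2q_X - 2q_E)q_E - 44q_E.
∂π_E/∂q_E = 266 - 2q_X - 4q_E = 0 gives the reaction function q_E = (266 - 2q_X)/4.
The leader anticipates this reaction. Substituting into P = 310 - 2Q gives P = 177 - q_X, so π_X = (177 - q_X)q_X - 31q_X.
The leader's first-order condition 146 - 2q_X = 0 yields q_X = 73.
Then q_E = (266 - 2·73)/4 = 30.
Price P = 310 - 2·103 = 104.
Xenon's profit: (104 - 31)·73 - 3738 = 1591.

1591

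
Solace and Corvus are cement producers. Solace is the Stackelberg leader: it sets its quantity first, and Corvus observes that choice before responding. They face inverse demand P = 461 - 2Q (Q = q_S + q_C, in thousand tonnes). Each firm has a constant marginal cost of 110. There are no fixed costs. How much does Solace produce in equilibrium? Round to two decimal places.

The follower Corvus best-responds to any q_S: π_C = (461 - 2Q)q_C - 110q_C.
∂π_C/∂q_C = 351 - 2q_S - 4q_C = 0 gives the reaction function q_C = (351 - 2q_S)/4.
The leader anticipates this reaction. Substituting into P = 461 - 2Q gives P = 571/2 - q_S, so π_S = (571/2 - q_S)q_S - 110q_S.
Leader FOC: 351/2 - 2q_S = 0, so q_S = 351/4.
Then q_C = (351 - 2·(351/4))/4 = 351/8.

87.75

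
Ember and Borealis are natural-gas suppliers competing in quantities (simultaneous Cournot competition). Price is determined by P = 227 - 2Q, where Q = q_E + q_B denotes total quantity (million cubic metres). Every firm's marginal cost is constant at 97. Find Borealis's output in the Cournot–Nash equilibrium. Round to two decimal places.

21.67

A representative firm's profit is π_i = q_i(227 - 2Q) - 97q_i.
First-order condition (treating rivals' output as given): 130 - 4q_i - 2q_j = 0.
By symmetry each firm produces the same amount; substituting q_j = q_i yields q_i = 130/6 = 65/3.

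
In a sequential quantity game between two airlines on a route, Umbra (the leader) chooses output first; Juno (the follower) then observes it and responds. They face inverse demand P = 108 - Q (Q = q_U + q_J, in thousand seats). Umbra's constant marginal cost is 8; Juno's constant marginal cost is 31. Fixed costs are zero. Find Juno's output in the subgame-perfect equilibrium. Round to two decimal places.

Solve by backward induction. Given q_U, the follower Juno maximises π_J = (108 - q_U - q_J)q_J - 31q_J.
Follower FOC: 77 - q_U - 2q_J = 0, so q_J(q_U) = (77 - q_U)/2.
Umbra substitutes q_J(q_U) into its own profit: π_U = q_U(108 - q_U - (77 - q_U)/2) - 8q_U = (139/2 - (1/2)q_U)q_U - 8q_U.
The leader's first-order condition 123/2 - q_U = 0 yields q_U = 123/2.
Then q_J = (77 - 123/2)/2 = 31/4.

7.75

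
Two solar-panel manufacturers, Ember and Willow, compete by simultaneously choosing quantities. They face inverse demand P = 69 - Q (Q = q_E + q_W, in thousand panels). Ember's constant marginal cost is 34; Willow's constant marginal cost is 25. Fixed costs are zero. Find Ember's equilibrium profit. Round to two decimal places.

75.11

Ember's profit: π_E = (69 - Q)q_E - (34q_E). Setting ∂π_E/∂q_E = 0: 35 - 2q_E - (q_W) = 0.
Willow's first-order condition: 44 - 2q_W - (q_E) = 0.
Best responses: q_E = (35 - q_W)/2, q_W = (44 - q_E)/2.
Substituting one into the other gives q_E = 26/3 and q_W = 53/3.
Price P = 69 - 79/3 = 128/3.
Ember's profit: (128/3 - 34)·(26/3) = 676/9.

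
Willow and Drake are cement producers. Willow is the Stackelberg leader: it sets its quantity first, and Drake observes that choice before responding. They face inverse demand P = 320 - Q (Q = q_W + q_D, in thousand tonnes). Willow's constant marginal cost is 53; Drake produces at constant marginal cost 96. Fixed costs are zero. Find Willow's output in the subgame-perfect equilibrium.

155

Solve by backward induction. Given q_W, the follower Drake maximises π_D = (320 - q_W - q_D)q_D - 96q_D.
∂π_D/∂q_D = 224 - q_W - 2q_D = 0 gives the reaction function q_D = (224 - q_W)/2.
The leader anticipates this reaction. Substituting into P = 320 - Q gives P = 208 - (1/2)q_W, so π_W = (208 - (1/2)q_W)q_W - 53q_W.
Maximising: ∂π_W/∂q_W = 155 - q_W = 0, giving q_W = 155.
Then q_D = (224 - 155)/2 = 69/2.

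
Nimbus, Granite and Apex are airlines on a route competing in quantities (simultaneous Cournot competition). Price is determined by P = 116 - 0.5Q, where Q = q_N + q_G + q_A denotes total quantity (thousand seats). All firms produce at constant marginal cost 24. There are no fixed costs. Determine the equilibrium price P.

47

A representative firm's profit is π_i = q_i(116 - 0.5Q) - 24q_i.
First-order condition (treating rivals' output as given): 92 - q_i - (1/2)·Σ_{j≠i} q_j = 0.
By symmetry each firm produces the same amount; substituting Σ_{j≠i} q_j = 2q_i yields q_i = 92/2 = 46.
Total output Q = 138, so price P = 116 - (1/2)·138 = 47.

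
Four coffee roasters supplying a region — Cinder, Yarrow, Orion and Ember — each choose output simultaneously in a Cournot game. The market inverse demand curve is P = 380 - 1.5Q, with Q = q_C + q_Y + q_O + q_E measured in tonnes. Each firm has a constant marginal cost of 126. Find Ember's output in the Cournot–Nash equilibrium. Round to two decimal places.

A representative firm's profit is π_i = q_i(380 - 1.5Q) - 126q_i.
Setting ∂π_i/∂q_i = 0 with rivals' quantities fixed: 254 - 3q_i - (3/2)·Σ_{j≠i} q_j = 0.
By symmetry each firm produces the same amount; substituting Σ_{j≠i} q_j = 3q_i yields q_i = 254/(15/2) = 508/15.

33.87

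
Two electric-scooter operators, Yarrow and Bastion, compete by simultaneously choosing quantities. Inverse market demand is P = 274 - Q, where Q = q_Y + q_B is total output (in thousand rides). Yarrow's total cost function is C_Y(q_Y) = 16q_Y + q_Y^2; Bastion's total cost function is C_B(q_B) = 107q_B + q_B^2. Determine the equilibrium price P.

189

Yarrow's profit: π_Y = (274 - Q)q_Y - (16q_Y + q_Y²). Setting ∂π_Y/∂q_Y = 0: 258 - 4q_Y - (q_B) = 0.
Bastion's profit: π_B = (274 - Q)q_B - (107q_B + q_B²). Setting ∂π_B/∂q_B = 0: 167 - 4q_B - (q_Y) = 0.
So q_Y = (258 - q_B)/4 and q_B = (167 - q_Y)/4.
Solving the pair: q_Y = 173/3, q_B = 82/3.
Total output Q = 85, so price P = 274 - 85 = 189.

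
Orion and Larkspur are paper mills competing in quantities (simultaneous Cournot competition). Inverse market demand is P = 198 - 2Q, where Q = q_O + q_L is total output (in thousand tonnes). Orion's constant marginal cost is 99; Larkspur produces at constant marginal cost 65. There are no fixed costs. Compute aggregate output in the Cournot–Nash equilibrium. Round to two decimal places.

Orion's profit: π_O = (198 - 2Q)q_O - (99q_O). Setting ∂π_O/∂q_O = 0: 99 - 4q_O - 2(q_L) = 0.
Larkspur's first-order condition: 133 - 4q_L - 2(q_O) = 0.
Best responses: q_O = (99 - 2q_L)/4, q_L = (133 - 2q_O)/4.
Substituting one into the other gives q_O = 65/6 and q_L = 167/6.
Total output Q = 65/6 + 167/6 = 116/3.

38.67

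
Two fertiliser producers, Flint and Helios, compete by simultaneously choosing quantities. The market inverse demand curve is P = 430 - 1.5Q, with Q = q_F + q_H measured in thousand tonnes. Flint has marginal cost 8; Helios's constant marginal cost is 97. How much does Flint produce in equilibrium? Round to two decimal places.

Flint's profit: π_F = (430 - 1.5Q)q_F - (8q_F). Setting ∂π_F/∂q_F = 0: 422 - 3q_F - (3/2)(q_H) = 0.
Helios's profit: π_H = (430 - 1.5Q)q_H - (97q_H). Setting ∂π_H/∂q_H = 0: 333 - 3q_H - (3/2)(q_F) = 0.
So q_F = (422 - (3/2)q_H)/3 and q_H = (333 - (3/2)q_F)/3.
Solving the pair: q_F = 1022/9, q_H = 488/9.

113.56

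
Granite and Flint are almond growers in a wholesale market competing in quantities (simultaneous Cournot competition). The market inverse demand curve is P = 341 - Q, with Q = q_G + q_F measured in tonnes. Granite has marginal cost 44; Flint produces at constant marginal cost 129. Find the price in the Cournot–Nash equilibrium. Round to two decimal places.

171.33

Granite's profit: π_G = (341 - Q)q_G - (44q_G). Setting ∂π_G/∂q_G = 0: 297 - 2q_G - (q_F) = 0.
Flint's profit: π_F = (341 - Q)q_F - (129q_F). Setting ∂π_F/∂q_F = 0: 212 - 2q_F - (q_G) = 0.
Best responses: q_G = (297 - q_F)/2, q_F = (212 - q_G)/2.
Substituting one into the other gives q_G = 382/3 and q_F = 127/3.
Total output Q = 509/3, so price P = 341 - 509/3 = 514/3.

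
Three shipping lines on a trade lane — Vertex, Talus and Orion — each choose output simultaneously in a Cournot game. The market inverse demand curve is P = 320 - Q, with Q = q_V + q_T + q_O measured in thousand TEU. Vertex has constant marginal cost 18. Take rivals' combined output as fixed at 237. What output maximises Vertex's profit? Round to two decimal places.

32.50

With rivals' combined output fixed at 237, Vertex's profit is π_V = (320 - 237 - q_V)q_V - (18q_V) = (83 - q_V)q_V - (18q_V).
∂π_V/∂q_V = 65 - 2q_V = 0, so q_V = 65/2.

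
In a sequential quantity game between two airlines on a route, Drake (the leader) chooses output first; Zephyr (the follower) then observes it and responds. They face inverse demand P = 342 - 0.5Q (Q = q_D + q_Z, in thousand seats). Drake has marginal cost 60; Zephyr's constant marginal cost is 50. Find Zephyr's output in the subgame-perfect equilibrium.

The follower Zephyr best-responds to any q_D: π_Z = (342 - 0.5Q)q_Z - 50q_Z.
Follower FOC: 292 - (1/2)q_D - q_Z = 0, so q_Z(q_D) = (292 - (1/2)q_D).
Drake substitutes q_Z(q_D) into its own profit: π_D = q_D(342 - (1/2)q_D - (292 - (1/2)q_D)/2) - 60q_D = (196 - (1/4)q_D)q_D - 60q_D.
Maximising: ∂π_D/∂q_D = 136 - (1/2)q_D = 0, giving q_D = 272.
Then q_Z = (292 - (1/2)·272) = 156.

156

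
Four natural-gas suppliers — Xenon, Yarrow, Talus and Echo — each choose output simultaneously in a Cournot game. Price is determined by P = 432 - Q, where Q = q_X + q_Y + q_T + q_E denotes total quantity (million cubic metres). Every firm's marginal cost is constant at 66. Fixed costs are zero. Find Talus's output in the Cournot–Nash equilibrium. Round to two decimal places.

73.20

A representative firm's profit is π_i = q_i(432 - Q) - 66q_i.
Setting ∂π_i/∂q_i = 0 with rivals' quantities fixed: 366 - 2q_i - Σ_{j≠i} q_j = 0.
By symmetry each firm produces the same amount; substituting Σ_{j≠i} q_j = 3q_i yields q_i = 366/5.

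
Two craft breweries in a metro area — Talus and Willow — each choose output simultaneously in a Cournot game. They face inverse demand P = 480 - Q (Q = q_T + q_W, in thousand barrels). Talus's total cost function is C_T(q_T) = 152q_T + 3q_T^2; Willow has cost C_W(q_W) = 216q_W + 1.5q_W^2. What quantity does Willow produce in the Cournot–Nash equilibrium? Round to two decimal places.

45.74

Talus's profit: π_T = (480 - Q)q_T - (152q_T + 3q_T²). Setting ∂π_T/∂q_T = 0: 328 - 8q_T - (q_W) = 0.
Willow's first-order condition: 264 - 5q_W - (q_T) = 0.
Rearranging gives the reaction functions q_T = (328 - q_W)/8 and q_W = (264 - q_T)/5.
Substituting one into the other gives q_T = 1376/39 and q_W = 1784/39.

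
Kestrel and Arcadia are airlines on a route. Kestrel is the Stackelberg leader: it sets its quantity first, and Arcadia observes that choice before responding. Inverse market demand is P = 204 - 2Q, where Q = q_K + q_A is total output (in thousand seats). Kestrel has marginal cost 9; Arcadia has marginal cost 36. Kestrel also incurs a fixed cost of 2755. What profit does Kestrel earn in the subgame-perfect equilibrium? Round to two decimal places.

325.25

The follower Arcadia best-responds to any q_K: π_A = (204 - 2Q)q_A - 36q_A.
Follower FOC: 168 - 2q_K - 4q_A = 0, so q_A(q_K) = (168 - 2q_K)/4.
The leader anticipates this reaction. Substituting into P = 204 - 2Q gives P = 120 - q_K, so π_K = (120 - q_K)q_K - 9q_K.
Maximising: ∂π_K/∂q_K = 111 - 2q_K = 0, giving q_K = 111/2.
Then q_A = (168 - 2·(111/2))/4 = 57/4.
Price P = 204 - 2·(279/4) = 129/2.
Kestrel's profit: (129/2 - 9)·(111/2) - 2755 = 1301/4.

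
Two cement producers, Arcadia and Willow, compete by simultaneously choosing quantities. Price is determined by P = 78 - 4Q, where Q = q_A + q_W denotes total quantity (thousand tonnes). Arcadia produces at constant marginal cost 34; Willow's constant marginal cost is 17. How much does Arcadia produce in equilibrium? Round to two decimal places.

Arcadia's profit: π_A = (78 - 4Q)q_A - (34q_A). Setting ∂π_A/∂q_A = 0: 44 - 8q_A - 4(q_W) = 0.
Willow's first-order condition: 61 - 8q_W - 4(q_A) = 0.
Rearranging gives the reaction functions q_A = (44 - 4q_W)/8 and q_W = (61 - 4q_A)/8.
Substituting one into the other gives q_A = 9/4 and q_W = 13/2.

2.25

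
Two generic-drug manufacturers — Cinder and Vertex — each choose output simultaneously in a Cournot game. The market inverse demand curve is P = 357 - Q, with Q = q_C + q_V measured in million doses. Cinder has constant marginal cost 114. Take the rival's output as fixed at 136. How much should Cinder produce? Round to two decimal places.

53.50

With the rival's output fixed at 136, Cinder's profit is π_C = (357 - 136 - q_C)q_C - (114q_C) = (221 - q_C)q_C - (114q_C).
∂π_C/∂q_C = 107 - 2q_C = 0, so q_C = 107/2.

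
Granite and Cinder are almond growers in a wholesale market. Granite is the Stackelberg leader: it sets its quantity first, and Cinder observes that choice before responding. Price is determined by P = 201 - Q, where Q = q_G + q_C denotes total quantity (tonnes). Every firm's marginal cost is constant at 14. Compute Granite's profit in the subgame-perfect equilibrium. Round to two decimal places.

4371.13

The follower Cinder best-responds to any q_G: π_C = (201 - Q)q_C - 14q_C.
∂π_C/∂q_C = 187 - q_G - 2q_C = 0 gives the reaction function q_C = (187 - q_G)/2.
Granite substitutes q_C(q_G) into its own profit: π_G = q_G(201 - q_G - (187 - q_G)/2) - 14q_G = (215/2 - (1/2)q_G)q_G - 14q_G.
Leader FOC: 187/2 - q_G = 0, so q_G = 187/2.
Then q_C = (187 - 187/2)/2 = 187/4.
Price P = 201 - 561/4 = 243/4.
Granite's profit: (243/4 - 14)·(187/2) = 4371.1250.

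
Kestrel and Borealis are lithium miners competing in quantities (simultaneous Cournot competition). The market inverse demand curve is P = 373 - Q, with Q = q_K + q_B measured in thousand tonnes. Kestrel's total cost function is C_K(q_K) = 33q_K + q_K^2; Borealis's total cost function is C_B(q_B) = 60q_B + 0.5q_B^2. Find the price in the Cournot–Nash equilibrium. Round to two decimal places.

Kestrel's profit: π_K = (373 - Q)q_K - (33q_K + q_K²). Setting ∂π_K/∂q_K = 0: 340 - 4q_K - (q_B) = 0.
Borealis's first-order condition: 313 - 3q_B - (q_K) = 0.
Best responses: q_K = (340 - q_B)/4, q_B = (313 - q_K)/3.
Substituting one into the other gives q_K = 707/11 and q_B = 912/11.
Total output Q = 1619/11, so price P = 373 - 1619/11 = 225.8182.

225.82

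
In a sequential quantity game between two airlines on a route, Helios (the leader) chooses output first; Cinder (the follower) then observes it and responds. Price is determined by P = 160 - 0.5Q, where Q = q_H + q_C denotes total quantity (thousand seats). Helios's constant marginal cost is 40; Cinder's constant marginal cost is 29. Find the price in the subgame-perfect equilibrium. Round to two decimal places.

67.25

Solve by backward induction. Given q_H, the follower Cinder maximises π_C = (160 - (1/2)q_H - (1/2)q_C)q_C - 29q_C.
Follower FOC: 131 - (1/2)q_H - q_C = 0, so q_C(q_H) = (131 - (1/2)q_H).
Helios substitutes q_C(q_H) into its own profit: π_H = q_H(160 - (1/2)q_H - (131 - (1/2)q_H)/2) - 40q_H = (189/2 - (1/4)q_H)q_H - 40q_H.
Maximising: ∂π_H/∂q_H = 109/2 - (1/2)q_H = 0, giving q_H = 109.
Then q_C = (131 - (1/2)·109) = 153/2.
Total output Q = 371/2, so price P = 160 - (1/2)·(371/2) = 269/4.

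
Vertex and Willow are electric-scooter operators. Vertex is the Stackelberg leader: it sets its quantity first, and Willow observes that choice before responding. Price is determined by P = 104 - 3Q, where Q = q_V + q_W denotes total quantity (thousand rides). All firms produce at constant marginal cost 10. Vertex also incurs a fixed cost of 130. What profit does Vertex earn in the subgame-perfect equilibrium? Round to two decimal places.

The follower Willow best-responds to any q_V: π_W = (104 - 3Q)q_W - 10q_W.
Follower FOC: 94 - 3q_V - 6q_W = 0, so q_W(q_V) = (94 - 3q_V)/6.
The leader anticipates this reaction. Substituting into P = 104 - 3Q gives P = 57 - (3/2)q_V, so π_V = (57 - (3/2)q_V)q_V - 10q_V.
Maximising: ∂π_V/∂q_V = 47 - 3q_V = 0, giving q_V = 47/3.
Then q_W = (94 - 3·(47/3))/6 = 47/6.
Price P = 104 - 3·(47/2) = 67/2.
Vertex's profit: (67/2 - 10)·(47/3) - 130 = 1429/6.

238.17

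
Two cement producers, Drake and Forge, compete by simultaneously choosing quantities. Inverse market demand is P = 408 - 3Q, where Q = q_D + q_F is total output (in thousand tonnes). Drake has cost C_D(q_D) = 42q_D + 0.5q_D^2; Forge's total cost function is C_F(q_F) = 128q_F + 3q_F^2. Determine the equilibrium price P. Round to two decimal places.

Drake's profit: π_D = (408 - 3Q)q_D - (42q_D + (1/2)q_D²). Setting ∂π_D/∂q_D = 0: 366 - 7q_D - 3(q_F) = 0.
Forge's first-order condition: 280 - 12q_F - 3(q_D) = 0.
Best responses: q_D = (366 - 3q_F)/7, q_F = (280 - 3q_D)/12.
Substituting one into the other gives q_D = 1184/25 and q_F = 862/75.
Total output Q = 58.8533, so price P = 408 - 3·58.8533 = 231.4400.

231.44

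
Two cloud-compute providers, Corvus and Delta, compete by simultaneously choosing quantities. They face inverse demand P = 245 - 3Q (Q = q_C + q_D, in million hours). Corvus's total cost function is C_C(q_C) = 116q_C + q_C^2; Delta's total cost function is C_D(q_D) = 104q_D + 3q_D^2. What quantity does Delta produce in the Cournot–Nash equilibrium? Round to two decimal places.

8.52

Corvus's profit: π_C = (245 - 3Q)q_C - (116q_C + q_C²). Setting ∂π_C/∂q_C = 0: 129 - 8q_C - 3(q_D) = 0.
Delta's profit: π_D = (245 - 3Q)q_D - (104q_D + 3q_D²). Setting ∂π_D/∂q_D = 0: 141 - 12q_D - 3(q_C) = 0.
Best responses: q_C = (129 - 3q_D)/8, q_D = (141 - 3q_C)/12.
Substituting one into the other gives q_C = 375/29 and q_D = 247/29.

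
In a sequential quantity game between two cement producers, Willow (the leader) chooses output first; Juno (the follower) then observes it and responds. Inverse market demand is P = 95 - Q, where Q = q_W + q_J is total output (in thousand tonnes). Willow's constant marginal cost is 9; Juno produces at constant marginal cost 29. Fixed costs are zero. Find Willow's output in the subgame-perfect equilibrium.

53

Solve by backward induction. Given q_W, the follower Juno maximises π_J = (95 - q_W - q_J)q_J - 29q_J.
Setting the follower's marginal profit to zero, 66 - q_W - 2q_J = 0, i.e. q_J = (66 - q_W)/2.
Willow substitutes q_J(q_W) into its own profit: π_W = q_W(95 - q_W - (66 - q_W)/2) - 9q_W = (62 - (1/2)q_W)q_W - 9q_W.
The leader's first-order condition 53 - q_W = 0 yields q_W = 53.
Then q_J = (66 - 53)/2 = 13/2.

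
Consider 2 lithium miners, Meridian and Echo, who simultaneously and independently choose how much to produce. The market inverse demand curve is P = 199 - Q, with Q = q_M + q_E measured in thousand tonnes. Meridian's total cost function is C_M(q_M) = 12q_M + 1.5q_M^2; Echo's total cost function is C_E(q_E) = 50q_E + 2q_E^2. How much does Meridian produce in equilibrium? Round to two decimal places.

33.55

Meridian's profit: π_M = (199 - Q)q_M - (12q_M + (3/2)q_M²). Setting ∂π_M/∂q_M = 0: 187 - 5q_M - (q_E) = 0.
Echo's profit: π_E = (199 - Q)q_E - (50q_E + 2q_E²). Setting ∂π_E/∂q_E = 0: 149 - 6q_E - (q_M) = 0.
So q_M = (187 - q_E)/5 and q_E = (149 - q_M)/6.
Substituting one into the other gives q_M = 973/29 and q_E = 558/29.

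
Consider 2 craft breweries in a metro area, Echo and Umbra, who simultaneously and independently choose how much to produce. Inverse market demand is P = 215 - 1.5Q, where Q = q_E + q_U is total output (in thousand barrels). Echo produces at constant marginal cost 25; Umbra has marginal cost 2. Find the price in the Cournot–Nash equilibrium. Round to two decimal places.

Echo's profit: π_E = (215 - 1.5Q)q_E - (25q_E). Setting ∂π_E/∂q_E = 0: 190 - 3q_E - (3/2)(q_U) = 0.
Umbra's profit: π_U = (215 - 1.5Q)q_U - (2q_U). Setting ∂π_U/∂q_U = 0: 213 - 3q_U - (3/2)(q_E) = 0.
Best responses: q_E = (190 - (3/2)q_U)/3, q_U = (213 - (3/2)q_E)/3.
Substituting one into the other gives q_E = 334/9 and q_U = 472/9.
Total output Q = 806/9, so price P = 215 - (3/2)·(806/9) = 242/3.

80.67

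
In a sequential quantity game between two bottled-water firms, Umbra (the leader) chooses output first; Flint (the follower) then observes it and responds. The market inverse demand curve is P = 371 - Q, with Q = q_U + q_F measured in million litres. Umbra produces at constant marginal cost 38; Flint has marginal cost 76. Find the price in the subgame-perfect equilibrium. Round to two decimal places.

130.75

Solve by backward induction. Given q_U, the follower Flint maximises π_F = (371 - q_U - q_F)q_F - 76q_F.
∂π_F/∂q_F = 295 - q_U - 2q_F = 0 gives the reaction function q_F = (295 - q_U)/2.
Umbra substitutes q_F(q_U) into its own profit: π_U = q_U(371 - q_U - (295 - q_U)/2) - 38q_U = (447/2 - (1/2)q_U)q_U - 38q_U.
The leader's first-order condition 371/2 - q_U = 0 yields q_U = 371/2.
Then q_F = (295 - 371/2)/2 = 219/4.
Total output Q = 961/4, so price P = 371 - 961/4 = 523/4.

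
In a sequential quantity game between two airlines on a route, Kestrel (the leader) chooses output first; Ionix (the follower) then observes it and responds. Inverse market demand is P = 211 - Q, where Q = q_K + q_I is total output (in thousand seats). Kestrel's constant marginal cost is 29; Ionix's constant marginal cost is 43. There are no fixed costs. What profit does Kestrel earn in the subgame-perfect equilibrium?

Solve by backward induction. Given q_K, the follower Ionix maximises π_I = (211 - q_K - q_I)q_I - 43q_I.
Follower FOC: 168 - q_K - 2q_I = 0, so q_I(q_K) = (168 - q_K)/2.
Kestrel substitutes q_I(q_K) into its own profit: π_K = q_K(211 - q_K - (168 - q_K)/2) - 29q_K = (127 - (1/2)q_K)q_K - 29q_K.
Leader FOC: 98 - q_K = 0, so q_K = 98.
Then q_I = (168 - 98)/2 = 35.
Price P = 211 - 133 = 78.
Kestrel's profit: (78 - 29)·98 = 4802.

4802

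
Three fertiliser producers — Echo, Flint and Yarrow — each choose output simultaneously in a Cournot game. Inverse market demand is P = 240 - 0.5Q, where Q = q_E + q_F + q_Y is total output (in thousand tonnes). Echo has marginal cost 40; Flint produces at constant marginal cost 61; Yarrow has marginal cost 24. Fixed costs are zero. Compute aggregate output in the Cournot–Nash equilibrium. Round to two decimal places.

Echo's profit: π_E = (240 - 0.5Q)q_E - (40q_E). Setting ∂π_E/∂q_E = 0: 200 - q_E - (1/2)(q_F + q_Y) = 0.
Flint's profit: π_F = (240 - 0.5Q)q_F - (61q_F). Setting ∂π_F/∂q_F = 0: 179 - q_F - (1/2)(q_E + q_Y) = 0.
Yarrow's first-order condition: 216 - q_Y - (1/2)(q_E + q_F) = 0.
Adding the 3 first-order conditions: 595 − 2Q = 0, so Q = 595/2.
Back-substituting: q_E = (200 − 595/4)/(1/2) = 205/2, q_F = (179 − 595/4)/(1/2) = 121/2, q_Y = (216 − 595/4)/(1/2) = 269/2.
Total output Q = 205/2 + 121/2 + 269/2 = 595/2.

297.50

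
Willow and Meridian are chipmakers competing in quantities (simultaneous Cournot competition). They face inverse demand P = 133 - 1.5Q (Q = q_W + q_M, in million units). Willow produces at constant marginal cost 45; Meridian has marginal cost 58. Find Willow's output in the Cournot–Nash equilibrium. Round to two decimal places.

22.44

Willow's profit: π_W = (133 - 1.5Q)q_W - (45q_W). Setting ∂π_W/∂q_W = 0: 88 - 3q_W - (3/2)(q_M) = 0.
Meridian's profit: π_M = (133 - 1.5Q)q_M - (58q_M). Setting ∂π_M/∂q_M = 0: 75 - 3q_M - (3/2)(q_W) = 0.
Rearranging gives the reaction functions q_W = (88 - (3/2)q_M)/3 and q_M = (75 - (3/2)q_W)/3.
Substituting one into the other gives q_W = 202/9 and q_M = 124/9.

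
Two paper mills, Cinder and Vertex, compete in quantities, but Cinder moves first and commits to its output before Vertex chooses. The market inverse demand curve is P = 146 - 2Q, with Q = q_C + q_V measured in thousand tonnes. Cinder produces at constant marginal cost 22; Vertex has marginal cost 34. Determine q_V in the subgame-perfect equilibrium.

The follower Vertex best-responds to any q_C: π_V = (146 - 2Q)q_V - 34q_V.
Setting the follower's marginal profit to zero, 112 - 2q_C - 4q_V = 0, i.e. q_V = (112 - 2q_C)/4.
The leader anticipates this reaction. Substituting into P = 146 - 2Q gives P = 90 - q_C, so π_C = (90 - q_C)q_C - 22q_C.
Leader FOC: 68 - 2q_C = 0, so q_C = 34.
Then q_V = (112 - 2·34)/4 = 11.

11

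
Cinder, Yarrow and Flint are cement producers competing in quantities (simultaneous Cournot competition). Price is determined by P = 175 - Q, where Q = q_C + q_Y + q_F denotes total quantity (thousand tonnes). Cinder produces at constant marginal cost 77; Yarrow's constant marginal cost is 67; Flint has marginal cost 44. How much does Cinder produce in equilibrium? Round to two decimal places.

13.75

Cinder's profit: π_C = (175 - Q)q_C - (77q_C). Setting ∂π_C/∂q_C = 0: 98 - 2q_C - (q_Y + q_F) = 0.
Yarrow's profit: π_Y = (175 - Q)q_Y - (67q_Y). Setting ∂π_Y/∂q_Y = 0: 108 - 2q_Y - (q_C + q_F) = 0.
Flint's first-order condition: 131 - 2q_F - (q_C + q_Y) = 0.
Summing all 3 equations gives 337 − 4Q = 0, hence Q = 337/4.
Back-substituting: q_C = (98 − 337/4) = 55/4, q_Y = (108 − 337/4) = 95/4, q_F = (131 − 337/4) = 187/4.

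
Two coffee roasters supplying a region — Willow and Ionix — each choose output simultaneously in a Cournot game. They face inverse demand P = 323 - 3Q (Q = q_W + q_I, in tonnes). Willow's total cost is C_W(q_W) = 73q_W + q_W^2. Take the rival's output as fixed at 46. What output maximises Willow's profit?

With the rival's output fixed at 46, Willow's profit is π_W = (323 - 3·46 - 3q_W)q_W - (73q_W + q_W²) = (185 - 3q_W)q_W - (73q_W + q_W²).
∂π_W/∂q_W = 112 - 8q_W = 0, so q_W = 14.

14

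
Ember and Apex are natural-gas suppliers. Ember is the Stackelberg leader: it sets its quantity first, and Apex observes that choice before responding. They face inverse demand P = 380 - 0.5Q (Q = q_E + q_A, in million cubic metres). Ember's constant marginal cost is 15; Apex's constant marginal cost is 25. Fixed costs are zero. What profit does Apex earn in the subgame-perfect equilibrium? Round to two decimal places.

Solve by backward induction. Given q_E, the follower Apex maximises π_A = (380 - (1/2)q_E - (1/2)q_A)q_A - 25q_A.
Setting the follower's marginal profit to zero, 355 - (1/2)q_E - q_A = 0, i.e. q_A = (355 - (1/2)q_E).
Ember substitutes q_A(q_E) into its own profit: π_E = q_E(380 - (1/2)q_E - (355 - (1/2)q_E)/2) - 15q_E = (405/2 - (1/4)q_E)q_E - 15q_E.
The leader's first-order condition 375/2 - (1/2)q_E = 0 yields q_E = 375.
Then q_A = (355 - (1/2)·375) = 335/2.
Price P = 380 - (1/2)·(1085/2) = 435/4.
Apex's profit: (435/4 - 25)·(335/2) = 14028.1250.

14028.13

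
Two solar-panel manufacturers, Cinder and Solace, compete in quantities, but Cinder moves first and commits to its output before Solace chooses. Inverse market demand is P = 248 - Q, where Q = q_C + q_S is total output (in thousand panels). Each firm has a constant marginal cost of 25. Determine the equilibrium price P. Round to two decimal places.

80.75

The follower Solace best-responds to any q_C: π_S = (248 - Q)q_S - 25q_S.
Follower FOC: 223 - q_C - 2q_S = 0, so q_S(q_C) = (223 - q_C)/2.
The leader anticipates this reaction. Substituting into P = 248 - Q gives P = 273/2 - (1/2)q_C, so π_C = (273/2 - (1/2)q_C)q_C - 25q_C.
Leader FOC: 223/2 - q_C = 0, so q_C = 223/2.
Then q_S = (223 - 223/2)/2 = 223/4.
Total output Q = 669/4, so price P = 248 - 669/4 = 323/4.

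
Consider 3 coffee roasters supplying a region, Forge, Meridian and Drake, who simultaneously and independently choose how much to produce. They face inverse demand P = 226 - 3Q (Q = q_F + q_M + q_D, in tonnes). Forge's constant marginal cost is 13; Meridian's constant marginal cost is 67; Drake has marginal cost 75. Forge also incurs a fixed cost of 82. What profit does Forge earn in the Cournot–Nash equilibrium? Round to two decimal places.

Forge's profit: π_F = (226 - 3Q)q_F - (13q_F). Setting ∂π_F/∂q_F = 0: 213 - 6q_F - 3(q_M + q_D) = 0.
Meridian's profit: π_M = (226 - 3Q)q_M - (67q_M). Setting ∂π_M/∂q_M = 0: 159 - 6q_M - 3(q_F + q_D) = 0.
Drake's first-order condition: 151 - 6q_D - 3(q_F + q_M) = 0.
Summing all 3 equations gives 523 − 12Q = 0, hence Q = 523/12.
Back-substituting: q_F = (213 − 523/4)/3 = 329/12, q_M = (159 − 523/4)/3 = 113/12, q_D = (151 − 523/4)/3 = 27/4.
Price P = 226 - 3·(523/12) = 381/4.
Forge's profit: (381/4 - 13)·(329/12) - 82 = 2173.0208.

2173.02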